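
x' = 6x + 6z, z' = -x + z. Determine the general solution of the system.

Coefficient matrix A = [[6, 6], [-1, 1]].
Characteristic polynomial det(A - λI) = λ^2 - 7λ + 12 = 0.
Eigenvalues λ = 4, 3.
For λ=4: (A-λI) row 1 is [2, 6], so an eigenvector is (3, -1).
For λ=3: (A-λI) row 1 is [3, 6], so an eigenvector is (-2, 1).
General solution: c_1e^(4t)(3,-1) + c_2e^(3t)(-2,1).

x(t) = 3c_1e^(4t) - 2c_2e^(3t), z(t) = -c_1e^(4t) + c_2e^(3t)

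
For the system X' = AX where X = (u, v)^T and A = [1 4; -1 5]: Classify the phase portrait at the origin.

A = [[1,4],[-1,5]]; det(A-λI) = λ^2 - 6λ + 9.
repeated λ = 3 with a single eigenvector.

unstable improper node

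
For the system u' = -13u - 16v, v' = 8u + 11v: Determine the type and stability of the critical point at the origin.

A = [[-13,-16],[8,11]]; det(A-λI) = λ^2 + 2λ - 15.
λ = 3, -5: opposite signs.

saddle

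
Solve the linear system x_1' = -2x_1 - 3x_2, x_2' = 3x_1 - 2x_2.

x_1(t) = -C_1e^(-2t)sin(3t) + C_2e^(-2t)cos(3t), x_2(t) = C_1e^(-2t)cos(3t) + C_2e^(-2t)sin(3t)

Coefficient matrix A = [[-2, -3], [3, -2]].
Characteristic polynomial det(A - λI) = λ^2 + 4λ + 13 = 0.
Eigenvalues λ = -2 ± 3i (complex conjugate pair).
For λ=-2+3i: an eigenvector is (0,1) - i(-1,0) = (0 + i, 1).
A real fundamental pair from Re and Im of e^((-2+3i)t)v: X_1 = e^(-2t)(cos(3t)·(0,1) + sin(3t)·(-1,0)), X_2 = e^(-2t)(sin(3t)·(0,1) - cos(3t)·(-1,0)).
General solution: C_1X_1 + C_2X_2.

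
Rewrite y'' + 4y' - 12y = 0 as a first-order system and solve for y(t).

Let x_1 = y, x_2 = y'. Then x_1' = x_2 and x_2' = 12x_1 - 4x_2.
A = [[0,1],[12,-4]]; det(A-λI) = λ^2 + 4λ - 12.
Eigenvalues λ = 2, -6 with eigenvectors (1,2), (1,-6).

y(t) = C_1e^(2t) + C_2e^(-6t)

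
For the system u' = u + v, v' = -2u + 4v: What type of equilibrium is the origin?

A = [[1,1],[-2,4]]; det(A-λI) = λ^2 - 5λ + 6.
λ = 2, 3: both positive.

unstable node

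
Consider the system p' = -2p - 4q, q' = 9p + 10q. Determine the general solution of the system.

Coefficient matrix A = [[-2, -4], [9, 10]].
Characteristic polynomial det(A - λI) = λ^2 - 8λ + 16 = 0.
Single eigenvalue λ = 4 with algebraic multiplicity 2.
Eigenvector v = (2,-3); generalized eigenvector w with (A-λI)w=v is (1,-2).
General solution: e^(4t)[c_1·v + c_2·(t·v + w)].

p(t) = 2c_1e^(4t) + 2c_2te^(4t) + c_2e^(4t), q(t) = -3c_1e^(4t) - 3c_2te^(4t) - 2c_2e^(4t)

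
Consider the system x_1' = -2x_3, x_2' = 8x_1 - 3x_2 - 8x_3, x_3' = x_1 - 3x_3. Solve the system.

Coefficient matrix A = [[0, 0, -2], [8, -3, -8], [1, 0, -3]].
det(A - λI) = 0 gives eigenvalues λ = -1, -2, -3.
For λ=-1: eigenvector (2,4,1).
For λ=-2: eigenvector (1,0,1).
For λ=-3: eigenvector (0,1,0).
General solution: c_1e^(-t)(2,4,1) + c_2e^(-2t)(1,0,1) + c_3e^(-3t)(0,1,0).

x_1(t) = 2c_1e^(-t) + c_2e^(-2t), x_2(t) = 4c_1e^(-t) + c_3e^(-3t), x_3(t) = c_1e^(-t) + c_2e^(-2t)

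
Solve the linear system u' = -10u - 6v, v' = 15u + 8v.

Coefficient matrix A = [[-10, -6], [15, 8]].
Characteristic polynomial det(A - λI) = λ^2 + 2λ + 10 = 0.
Eigenvalues λ = -1 ± 3i (complex conjugate pair).
For λ=-1+3i: an eigenvector is (1,-1) - i(-1,2) = (1 + i, -1 - 2i).
A real fundamental pair from Re and Im of e^((-1+3i)t)v: X_1 = e^(-t)(cos(3t)·(1,-1) + sin(3t)·(-1,2)), X_2 = e^(-t)(sin(3t)·(1,-1) - cos(3t)·(-1,2)).
General solution: K_1X_1 + K_2X_2.

u(t) = -K_1e^(-t)sin(3t) + K_1e^(-t)cos(3t) + K_2e^(-t)sin(3t) + K_2e^(-t)cos(3t), v(t) = 2K_1e^(-t)sin(3t) - K_1e^(-t)cos(3t) - K_2e^(-t)sin(3t) - 2K_2e^(-t)cos(3t)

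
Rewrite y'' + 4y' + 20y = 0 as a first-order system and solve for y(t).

y(t) = K_1e^(-2t)cos(4t) + K_2e^(-2t)sin(4t)

Let x_1 = y, x_2 = y'. Then x_1' = x_2 and x_2' = -20x_1 - 4x_2.
A = [[0,1],[-20,-4]]; det(A-λI) = λ^2 + 4λ + 20.
Eigenvalues λ = -2 ± 4i.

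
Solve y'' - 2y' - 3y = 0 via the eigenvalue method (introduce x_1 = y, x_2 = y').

y(t) = c_1e^(-t) + c_2e^(3t)

Let x_1 = y, x_2 = y'. Then x_1' = x_2 and x_2' = 3x_1 + 2x_2.
A = [[0,1],[3,2]]; det(A-λI) = λ^2 - 2λ - 3.
Eigenvalues λ = -1, 3 with eigenvectors (1,-1), (1,3).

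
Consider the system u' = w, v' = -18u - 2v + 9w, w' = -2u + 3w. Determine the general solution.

Coefficient matrix A = [[0, 0, 1], [-18, -2, 9], [-2, 0, 3]].
det(A - λI) = 0 gives eigenvalues λ = 2, 1, -2.
For λ=2: eigenvector (-1,0,-2).
For λ=1: eigenvector (1,-3,1).
For λ=-2: eigenvector (0,1,0).
General solution: K_1e^(2t)(-1,0,-2) + K_2e^(t)(1,-3,1) + K_3e^(-2t)(0,1,0).

u(t) = -K_1e^(2t) + K_2e^(t), v(t) = -3K_2e^(t) + K_3e^(-2t), w(t) = -2K_1e^(2t) + K_2e^(t)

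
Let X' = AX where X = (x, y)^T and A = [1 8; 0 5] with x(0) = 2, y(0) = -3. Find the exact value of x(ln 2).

A = [[1,8],[0,5]]; eigenvalues λ = 5, 1.
Eigenvectors: (-2,-1) for λ=5, (1,0) for λ=1.
From the initial condition, c_1 = 3, c_2 = 8.
x(ln 2) = (3)(2^5)(-2) + (8)(2^1)(1) = -176.

-176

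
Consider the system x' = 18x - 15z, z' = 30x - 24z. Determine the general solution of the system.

x(t) = 2C_1e^(-3t)sin(3t) + C_1e^(-3t)cos(3t) + C_2e^(-3t)sin(3t) - 2C_2e^(-3t)cos(3t), z(t) = 3C_1e^(-3t)sin(3t) + C_1e^(-3t)cos(3t) + C_2e^(-3t)sin(3t) - 3C_2e^(-3t)cos(3t)

Coefficient matrix A = [[18, -15], [30, -24]].
Characteristic polynomial det(A - λI) = λ^2 + 6λ + 18 = 0.
Eigenvalues λ = -3 ± 3i (complex conjugate pair).
For λ=-3+3i: an eigenvector is (1,1) - i(2,3) = (1 - 2i, 1 - 3i).
A real fundamental pair from Re and Im of e^((-3+3i)t)v: X_1 = e^(-3t)(cos(3t)·(1,1) + sin(3t)·(2,3)), X_2 = e^(-3t)(sin(3t)·(1,1) - cos(3t)·(2,3)).
General solution: C_1X_1 + C_2X_2.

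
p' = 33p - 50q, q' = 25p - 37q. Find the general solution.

Coefficient matrix A = [[33, -50], [25, -37]].
Characteristic polynomial det(A - λI) = λ^2 + 4λ + 29 = 0.
Eigenvalues λ = -2 ± 5i (complex conjugate pair).
For λ=-2+5i: an eigenvector is (1,1) - i(-3,-2) = (1 + 3i, 1 + 2i).
A real fundamental pair from Re and Im of e^((-2+5i)t)v: X_1 = e^(-2t)(cos(5t)·(1,1) + sin(5t)·(-3,-2)), X_2 = e^(-2t)(sin(5t)·(1,1) - cos(5t)·(-3,-2)).
General solution: K_1X_1 + K_2X_2.

p(t) = -3K_1e^(-2t)sin(5t) + K_1e^(-2t)cos(5t) + K_2e^(-2t)sin(5t) + 3K_2e^(-2t)cos(5t), q(t) = -2K_1e^(-2t)sin(5t) + K_1e^(-2t)cos(5t) + K_2e^(-2t)sin(5t) + 2K_2e^(-2t)cos(5t)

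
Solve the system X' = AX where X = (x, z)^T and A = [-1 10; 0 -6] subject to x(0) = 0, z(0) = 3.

Coefficient matrix A = [[-1, 10], [0, -6]].
Characteristic polynomial det(A - λI) = λ^2 + 7λ + 6 = 0.
Eigenvalues λ = -1, -6.
For λ=-1: (A-λI) row 1 is [0, 10], so an eigenvector is (-1, 0).
For λ=-6: (A-λI) row 1 is [5, 10], so an eigenvector is (2, -1).
General solution: c_1e^(-t)(-1,0) + c_2e^(-6t)(2,-1).
Applying x(0)=0, z(0)=3 gives c_1=-6, c_2=-3.

x(t) = 6e^(-t) - 6e^(-6t), z(t) = 3e^(-6t)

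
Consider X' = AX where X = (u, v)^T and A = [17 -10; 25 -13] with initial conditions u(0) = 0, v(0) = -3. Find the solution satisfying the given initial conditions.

Coefficient matrix A = [[17, -10], [25, -13]].
Characteristic polynomial det(A - λI) = λ^2 - 4λ + 29 = 0.
Eigenvalues λ = 2 ± 5i (complex conjugate pair).
For λ=2+5i: an eigenvector is (1,1) - i(1,2) = (1 - i, 1 - 2i).
A real fundamental pair from Re and Im of e^((2+5i)t)v: X_1 = e^(2t)(cos(5t)·(1,1) + sin(5t)·(1,2)), X_2 = e^(2t)(sin(5t)·(1,1) - cos(5t)·(1,2)).
General solution: C_1X_1 + C_2X_2.
Applying u(0)=0, v(0)=-3 gives C_1=3, C_2=3.

u(t) = 6e^(2t)sin(5t), v(t) = 9e^(2t)sin(5t) - 3e^(2t)cos(5t)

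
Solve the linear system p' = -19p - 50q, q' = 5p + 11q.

Coefficient matrix A = [[-19, -50], [5, 11]].
Characteristic polynomial det(A - λI) = λ^2 + 8λ + 41 = 0.
Eigenvalues λ = -4 ± 5i (complex conjugate pair).
For λ=-4+5i: an eigenvector is (1,0) - i(-3,1) = (1 + 3i, 0 - i).
A real fundamental pair from Re and Im of e^((-4+5i)t)v: X_1 = e^(-4t)(cos(5t)·(1,0) + sin(5t)·(-3,1)), X_2 = e^(-4t)(sin(5t)·(1,0) - cos(5t)·(-3,1)).
General solution: K_1X_1 + K_2X_2.

p(t) = -3K_1e^(-4t)sin(5t) + K_1e^(-4t)cos(5t) + K_2e^(-4t)sin(5t) + 3K_2e^(-4t)cos(5t), q(t) = K_1e^(-4t)sin(5t) - K_2e^(-4t)cos(5t)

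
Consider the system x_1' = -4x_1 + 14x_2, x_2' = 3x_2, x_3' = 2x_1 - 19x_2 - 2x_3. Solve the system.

x_1(t) = K_1e^(-4t) + 2K_2e^(3t), x_2(t) = K_2e^(3t), x_3(t) = -K_1e^(-4t) - 3K_2e^(3t) + K_3e^(-2t)

Coefficient matrix A = [[-4, 14, 0], [0, 3, 0], [2, -19, -2]].
det(A - λI) = 0 gives eigenvalues λ = -4, 3, -2.
For λ=-4: eigenvector (1,0,-1).
For λ=3: eigenvector (2,1,-3).
For λ=-2: eigenvector (0,0,1).
General solution: K_1e^(-4t)(1,0,-1) + K_2e^(3t)(2,1,-3) + K_3e^(-2t)(0,0,1).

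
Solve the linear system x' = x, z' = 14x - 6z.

Coefficient matrix A = [[1, 0], [14, -6]].
Characteristic polynomial det(A - λI) = λ^2 + 5λ - 6 = 0.
Eigenvalues λ = -6, 1.
For λ=-6: (A-λI) row 1 is [7, 0], so an eigenvector is (0, 1).
For λ=1: (A-λI) row 2 is [14, -7], so an eigenvector is (1, 2).
General solution: C_1e^(-6t)(0,1) + C_2e^(t)(1,2).

x(t) = C_2e^(t), z(t) = C_1e^(-6t) + 2C_2e^(t)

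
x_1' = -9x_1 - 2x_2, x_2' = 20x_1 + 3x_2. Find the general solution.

x_1(t) = C_1e^(-3t)sin(2t) - C_2e^(-3t)cos(2t), x_2(t) = -3C_1e^(-3t)sin(2t) - C_1e^(-3t)cos(2t) - C_2e^(-3t)sin(2t) + 3C_2e^(-3t)cos(2t)

Coefficient matrix A = [[-9, -2], [20, 3]].
Characteristic polynomial det(A - λI) = λ^2 + 6λ + 13 = 0.
Eigenvalues λ = -3 ± 2i (complex conjugate pair).
For λ=-3+2i: an eigenvector is (0,-1) - i(1,-3) = (0 - i, -1 + 3i).
A real fundamental pair from Re and Im of e^((-3+2i)t)v: X_1 = e^(-3t)(cos(2t)·(0,-1) + sin(2t)·(1,-3)), X_2 = e^(-3t)(sin(2t)·(0,-1) - cos(2t)·(1,-3)).
General solution: C_1X_1 + C_2X_2.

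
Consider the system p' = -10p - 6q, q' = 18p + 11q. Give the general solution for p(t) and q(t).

p(t) = C_1e^(2t) - 2C_2e^(-t), q(t) = -2C_1e^(2t) + 3C_2e^(-t)

Coefficient matrix A = [[-10, -6], [18, 11]].
Characteristic polynomial det(A - λI) = λ^2 - λ - 2 = 0.
Eigenvalues λ = 2, -1.
For λ=2: (A-λI) row 1 is [-12, -6], so an eigenvector is (1, -2).
For λ=-1: (A-λI) row 1 is [-9, -6], so an eigenvector is (-2, 3).
General solution: C_1e^(2t)(1,-2) + C_2e^(-t)(-2,3).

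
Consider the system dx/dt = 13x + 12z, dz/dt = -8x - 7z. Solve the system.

Coefficient matrix A = [[13, 12], [-8, -7]].
Characteristic polynomial det(A - λI) = λ^2 - 6λ + 5 = 0.
Eigenvalues λ = 1, 5.
For λ=1: (A-λI) row 1 is [12, 12], so an eigenvector is (1, -1).
For λ=5: (A-λI) row 1 is [8, 12], so an eigenvector is (-3, 2).
General solution: K_1e^(t)(1,-1) + K_2e^(5t)(-3,2).

x(t) = K_1e^(t) - 3K_2e^(5t), z(t) = -K_1e^(t) + 2K_2e^(5t)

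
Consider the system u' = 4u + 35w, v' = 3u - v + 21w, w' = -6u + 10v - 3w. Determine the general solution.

Coefficient matrix A = [[4, 0, 35], [3, -1, 21], [-6, 10, -3]].
det(A - λI) = 0 gives eigenvalues λ = -1, -3, 4.
For λ=-1: eigenvector (7,4,-1).
For λ=-3: eigenvector (-5,-3,1).
For λ=4: eigenvector (5,3,0).
General solution: C_1e^(-t)(7,4,-1) + C_2e^(-3t)(-5,-3,1) + C_3e^(4t)(5,3,0).

u(t) = 7C_1e^(-t) - 5C_2e^(-3t) + 5C_3e^(4t), v(t) = 4C_1e^(-t) - 3C_2e^(-3t) + 3C_3e^(4t), w(t) = -C_1e^(-t) + C_2e^(-3t)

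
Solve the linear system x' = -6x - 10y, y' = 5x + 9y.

x(t) = 2C_1e^(-t) + C_2e^(4t), y(t) = -C_1e^(-t) - C_2e^(4t)

Coefficient matrix A = [[-6, -10], [5, 9]].
Characteristic polynomial det(A - λI) = λ^2 - 3λ - 4 = 0.
Eigenvalues λ = -1, 4.
For λ=-1: (A-λI) row 1 is [-5, -10], so an eigenvector is (2, -1).
For λ=4: (A-λI) row 1 is [-10, -10], so an eigenvector is (1, -1).
General solution: C_1e^(-t)(2,-1) + C_2e^(4t)(1,-1).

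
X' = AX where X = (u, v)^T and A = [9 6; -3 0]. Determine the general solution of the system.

Coefficient matrix A = [[9, 6], [-3, 0]].
Characteristic polynomial det(A - λI) = λ^2 - 9λ + 18 = 0.
Eigenvalues λ = 6, 3.
For λ=6: (A-λI) row 1 is [3, 6], so an eigenvector is (-2, 1).
For λ=3: (A-λI) row 1 is [6, 6], so an eigenvector is (1, -1).
General solution: K_1e^(6t)(-2,1) + K_2e^(3t)(1,-1).

u(t) = -2K_1e^(6t) + K_2e^(3t), v(t) = K_1e^(6t) - K_2e^(3t)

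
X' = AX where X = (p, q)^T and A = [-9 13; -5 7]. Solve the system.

p(t) = -3C_1e^(-t)sin(t) + 2C_1e^(-t)cos(t) + 2C_2e^(-t)sin(t) + 3C_2e^(-t)cos(t), q(t) = -2C_1e^(-t)sin(t) + C_1e^(-t)cos(t) + C_2e^(-t)sin(t) + 2C_2e^(-t)cos(t)

Coefficient matrix A = [[-9, 13], [-5, 7]].
Characteristic polynomial det(A - λI) = λ^2 + 2λ + 2 = 0.
Eigenvalues λ = -1 ± i (complex conjugate pair).
For λ=-1+i: an eigenvector is (2,1) - i(-3,-2) = (2 + 3i, 1 + 2i).
A real fundamental pair from Re and Im of e^((-1+i)t)v: X_1 = e^(-t)(cos(t)·(2,1) + sin(t)·(-3,-2)), X_2 = e^(-t)(sin(t)·(2,1) - cos(t)·(-3,-2)).
General solution: C_1X_1 + C_2X_2.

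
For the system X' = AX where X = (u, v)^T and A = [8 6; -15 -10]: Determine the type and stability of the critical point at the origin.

stable spiral

A = [[8,6],[-15,-10]]; det(A-λI) = λ^2 + 2λ + 10.
λ = -1 ± 3i: negative real part.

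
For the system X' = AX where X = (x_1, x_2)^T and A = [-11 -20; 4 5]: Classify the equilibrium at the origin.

A = [[-11,-20],[4,5]]; det(A-λI) = λ^2 + 6λ + 25.
λ = -3 ± 4i: negative real part.

stable spiral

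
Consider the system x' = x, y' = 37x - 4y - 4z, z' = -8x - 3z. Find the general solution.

Coefficient matrix A = [[1, 0, 0], [37, -4, -4], [-8, 0, -3]].
det(A - λI) = 0 gives eigenvalues λ = -4, 1, -3.
For λ=-4: eigenvector (0,1,0).
For λ=1: eigenvector (1,9,-2).
For λ=-3: eigenvector (0,-4,1).
General solution: K_1e^(-4t)(0,1,0) + K_2e^(t)(1,9,-2) + K_3e^(-3t)(0,-4,1).

x(t) = K_2e^(t), y(t) = K_1e^(-4t) + 9K_2e^(t) - 4K_3e^(-3t), z(t) = -2K_2e^(t) + K_3e^(-3t)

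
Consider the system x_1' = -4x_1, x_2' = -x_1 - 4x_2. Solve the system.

x_1(t) = -C_2e^(-4t), x_2(t) = C_1e^(-4t) + C_2te^(-4t) + C_2e^(-4t)

Coefficient matrix A = [[-4, 0], [-1, -4]].
Characteristic polynomial det(A - λI) = λ^2 + 8λ + 16 = 0.
Single eigenvalue λ = -4 with algebraic multiplicity 2.
Eigenvector v = (0,1); generalized eigenvector w with (A-λI)w=v is (-1,1).
General solution: e^(-4t)[C_1·v + C_2·(t·v + w)].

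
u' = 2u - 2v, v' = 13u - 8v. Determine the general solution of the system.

u(t) = C_1e^(-3t)sin(t) - C_1e^(-3t)cos(t) - C_2e^(-3t)sin(t) - C_2e^(-3t)cos(t), v(t) = 2C_1e^(-3t)sin(t) - 3C_1e^(-3t)cos(t) - 3C_2e^(-3t)sin(t) - 2C_2e^(-3t)cos(t)

Coefficient matrix A = [[2, -2], [13, -8]].
Characteristic polynomial det(A - λI) = λ^2 + 6λ + 10 = 0.
Eigenvalues λ = -3 ± i (complex conjugate pair).
For λ=-3+i: an eigenvector is (-1,-3) - i(1,2) = (-1 - i, -3 - 2i).
A real fundamental pair from Re and Im of e^((-3+i)t)v: X_1 = e^(-3t)(cos(t)·(-1,-3) + sin(t)·(1,2)), X_2 = e^(-3t)(sin(t)·(-1,-3) - cos(t)·(1,2)).
General solution: C_1X_1 + C_2X_2.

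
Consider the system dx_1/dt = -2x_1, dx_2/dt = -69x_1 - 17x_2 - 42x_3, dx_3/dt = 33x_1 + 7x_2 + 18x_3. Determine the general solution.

x_1(t) = K_1e^(-2t), x_2(t) = K_1e^(-2t) + 3K_2e^(-3t) - 2K_3e^(4t), x_3(t) = -2K_1e^(-2t) - K_2e^(-3t) + K_3e^(4t)

Coefficient matrix A = [[-2, 0, 0], [-69, -17, -42], [33, 7, 18]].
det(A - λI) = 0 gives eigenvalues λ = -2, -3, 4.
For λ=-2: eigenvector (1,1,-2).
For λ=-3: eigenvector (0,3,-1).
For λ=4: eigenvector (0,-2,1).
General solution: K_1e^(-2t)(1,1,-2) + K_2e^(-3t)(0,3,-1) + K_3e^(4t)(0,-2,1).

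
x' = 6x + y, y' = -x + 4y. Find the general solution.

Coefficient matrix A = [[6, 1], [-1, 4]].
Characteristic polynomial det(A - λI) = λ^2 - 10λ + 25 = 0.
Single eigenvalue λ = 5 with algebraic multiplicity 2.
Eigenvector v = (1,-1); generalized eigenvector w with (A-λI)w=v is (-2,3).
General solution: e^(5t)[C_1·v + C_2·(t·v + w)].

x(t) = C_1e^(5t) + C_2te^(5t) - 2C_2e^(5t), y(t) = -C_1e^(5t) - C_2te^(5t) + 3C_2e^(5t)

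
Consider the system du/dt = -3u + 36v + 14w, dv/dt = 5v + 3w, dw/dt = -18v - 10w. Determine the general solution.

Coefficient matrix A = [[-3, 36, 14], [0, 5, 3], [0, -18, -10]].
det(A - λI) = 0 gives eigenvalues λ = -3, -1, -4.
For λ=-3: eigenvector (1,0,0).
For λ=-1: eigenvector (4,1,-2).
For λ=-4: eigenvector (-6,-1,3).
General solution: K_1e^(-3t)(1,0,0) + K_2e^(-t)(4,1,-2) + K_3e^(-4t)(-6,-1,3).

u(t) = K_1e^(-3t) + 4K_2e^(-t) - 6K_3e^(-4t), v(t) = K_2e^(-t) - K_3e^(-4t), w(t) = -2K_2e^(-t) + 3K_3e^(-4t)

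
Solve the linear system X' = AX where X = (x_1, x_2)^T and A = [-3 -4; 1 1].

Coefficient matrix A = [[-3, -4], [1, 1]].
Characteristic polynomial det(A - λI) = λ^2 + 2λ + 1 = 0.
Single eigenvalue λ = -1 with algebraic multiplicity 2.
Eigenvector v = (-2,1); generalized eigenvector w with (A-λI)w=v is (-1,1).
General solution: e^(-t)[C_1·v + C_2·(t·v + w)].

x_1(t) = -2C_1e^(-t) - 2C_2te^(-t) - C_2e^(-t), x_2(t) = C_1e^(-t) + C_2te^(-t) + C_2e^(-t)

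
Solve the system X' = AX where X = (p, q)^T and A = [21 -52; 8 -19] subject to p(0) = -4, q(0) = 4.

p(t) = -72e^(t)sin(4t) - 4e^(t)cos(4t), q(t) = -28e^(t)sin(4t) + 4e^(t)cos(4t)

Coefficient matrix A = [[21, -52], [8, -19]].
Characteristic polynomial det(A - λI) = λ^2 - 2λ + 17 = 0.
Eigenvalues λ = 1 ± 4i (complex conjugate pair).
For λ=1+4i: an eigenvector is (-2,-1) - i(3,1) = (-2 - 3i, -1 - i).
A real fundamental pair from Re and Im of e^((1+4i)t)v: X_1 = e^(t)(cos(4t)·(-2,-1) + sin(4t)·(3,1)), X_2 = e^(t)(sin(4t)·(-2,-1) - cos(4t)·(3,1)).
General solution: K_1X_1 + K_2X_2.
Applying p(0)=-4, q(0)=4 gives K_1=-16, K_2=12.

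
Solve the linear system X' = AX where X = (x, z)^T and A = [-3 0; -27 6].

x(t) = C_1e^(-3t), z(t) = 3C_1e^(-3t) + C_2e^(6t)

Coefficient matrix A = [[-3, 0], [-27, 6]].
Characteristic polynomial det(A - λI) = λ^2 - 3λ - 18 = 0.
Eigenvalues λ = -3, 6.
For λ=-3: (A-λI) row 2 is [-27, 9], so an eigenvector is (1, 3).
For λ=6: (A-λI) row 1 is [-9, 0], so an eigenvector is (0, 1).
General solution: C_1e^(-3t)(1,3) + C_2e^(6t)(0,1).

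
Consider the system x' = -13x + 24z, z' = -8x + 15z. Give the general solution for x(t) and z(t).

Coefficient matrix A = [[-13, 24], [-8, 15]].
Characteristic polynomial det(A - λI) = λ^2 - 2λ - 3 = 0.
Eigenvalues λ = 3, -1.
For λ=3: (A-λI) row 1 is [-16, 24], so an eigenvector is (3, 2).
For λ=-1: (A-λI) row 1 is [-12, 24], so an eigenvector is (-2, -1).
General solution: c_1e^(3t)(3,2) + c_2e^(-t)(-2,-1).

x(t) = 3c_1e^(3t) - 2c_2e^(-t), z(t) = 2c_1e^(3t) - c_2e^(-t)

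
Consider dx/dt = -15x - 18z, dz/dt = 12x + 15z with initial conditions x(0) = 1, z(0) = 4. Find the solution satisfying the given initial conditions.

Coefficient matrix A = [[-15, -18], [12, 15]].
Characteristic polynomial det(A - λI) = λ^2 - 9 = 0.
Eigenvalues λ = -3, 3.
For λ=-3: (A-λI) row 1 is [-12, -18], so an eigenvector is (-3, 2).
For λ=3: (A-λI) row 1 is [-18, -18], so an eigenvector is (1, -1).
General solution: C_1e^(-3t)(-3,2) + C_2e^(3t)(1,-1).
Applying x(0)=1, z(0)=4 gives C_1=-5, C_2=-14.

x(t) = -14e^(3t) + 15e^(-3t), z(t) = 14e^(3t) - 10e^(-3t)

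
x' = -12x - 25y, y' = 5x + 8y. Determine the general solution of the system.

Coefficient matrix A = [[-12, -25], [5, 8]].
Characteristic polynomial det(A - λI) = λ^2 + 4λ + 29 = 0.
Eigenvalues λ = -2 ± 5i (complex conjugate pair).
For λ=-2+5i: an eigenvector is (-1,0) - i(2,-1) = (-1 - 2i, 0 + i).
A real fundamental pair from Re and Im of e^((-2+5i)t)v: X_1 = e^(-2t)(cos(5t)·(-1,0) + sin(5t)·(2,-1)), X_2 = e^(-2t)(sin(5t)·(-1,0) - cos(5t)·(2,-1)).
General solution: C_1X_1 + C_2X_2.

x(t) = 2C_1e^(-2t)sin(5t) - C_1e^(-2t)cos(5t) - C_2e^(-2t)sin(5t) - 2C_2e^(-2t)cos(5t), y(t) = -C_1e^(-2t)sin(5t) + C_2e^(-2t)cos(5t)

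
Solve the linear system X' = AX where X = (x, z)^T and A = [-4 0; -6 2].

Coefficient matrix A = [[-4, 0], [-6, 2]].
Characteristic polynomial det(A - λI) = λ^2 + 2λ - 8 = 0.
Eigenvalues λ = -4, 2.
For λ=-4: (A-λI) row 2 is [-6, 6], so an eigenvector is (1, 1).
For λ=2: (A-λI) row 1 is [-6, 0], so an eigenvector is (0, -1).
General solution: C_1e^(-4t)(1,1) + C_2e^(2t)(0,-1).

x(t) = C_1e^(-4t), z(t) = C_1e^(-4t) - C_2e^(2t)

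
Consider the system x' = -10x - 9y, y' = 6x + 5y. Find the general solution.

x(t) = C_1e^(-t) + 3C_2e^(-4t), y(t) = -C_1e^(-t) - 2C_2e^(-4t)

Coefficient matrix A = [[-10, -9], [6, 5]].
Characteristic polynomial det(A - λI) = λ^2 + 5λ + 4 = 0.
Eigenvalues λ = -1, -4.
For λ=-1: (A-λI) row 1 is [-9, -9], so an eigenvector is (1, -1).
For λ=-4: (A-λI) row 1 is [-6, -9], so an eigenvector is (3, -2).
General solution: C_1e^(-t)(1,-1) + C_2e^(-4t)(3,-2).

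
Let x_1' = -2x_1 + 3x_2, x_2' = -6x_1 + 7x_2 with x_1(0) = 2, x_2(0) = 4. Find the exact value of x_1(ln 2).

A = [[-2,3],[-6,7]]; eigenvalues λ = 1, 4.
Eigenvectors: (-1,-1) for λ=1, (1,2) for λ=4.
From the initial condition, c_1 = 0, c_2 = 2.
x_1(ln 2) = (0)(2^1)(-1) + (2)(2^4)(1) = 32.

32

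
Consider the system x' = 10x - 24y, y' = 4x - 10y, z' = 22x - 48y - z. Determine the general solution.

Coefficient matrix A = [[10, -24, 0], [4, -10, 0], [22, -48, -1]].
det(A - λI) = 0 gives eigenvalues λ = 2, -2, -1.
For λ=2: eigenvector (3,1,6).
For λ=-2: eigenvector (2,1,4).
For λ=-1: eigenvector (0,0,1).
General solution: c_1e^(2t)(3,1,6) + c_2e^(-2t)(2,1,4) + c_3e^(-t)(0,0,1).

x(t) = 3c_1e^(2t) + 2c_2e^(-2t), y(t) = c_1e^(2t) + c_2e^(-2t), z(t) = 6c_1e^(2t) + 4c_2e^(-2t) + c_3e^(-t)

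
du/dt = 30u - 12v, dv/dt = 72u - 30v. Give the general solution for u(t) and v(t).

Coefficient matrix A = [[30, -12], [72, -30]].
Characteristic polynomial det(A - λI) = λ^2 - 36 = 0.
Eigenvalues λ = 6, -6.
For λ=6: (A-λI) row 1 is [24, -12], so an eigenvector is (1, 2).
For λ=-6: (A-λI) row 1 is [36, -12], so an eigenvector is (1, 3).
General solution: c_1e^(6t)(1,2) + c_2e^(-6t)(1,3).

u(t) = c_1e^(6t) + c_2e^(-6t), v(t) = 2c_1e^(6t) + 3c_2e^(-6t)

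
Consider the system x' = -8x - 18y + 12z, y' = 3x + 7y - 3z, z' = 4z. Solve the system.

x(t) = 3c_1e^(-2t) - 2c_2e^(t) + c_3e^(4t), y(t) = -c_1e^(-2t) + c_2e^(t), z(t) = c_3e^(4t)

Coefficient matrix A = [[-8, -18, 12], [3, 7, -3], [0, 0, 4]].
det(A - λI) = 0 gives eigenvalues λ = -2, 1, 4.
For λ=-2: eigenvector (3,-1,0).
For λ=1: eigenvector (-2,1,0).
For λ=4: eigenvector (1,0,1).
General solution: c_1e^(-2t)(3,-1,0) + c_2e^(t)(-2,1,0) + c_3e^(4t)(1,0,1).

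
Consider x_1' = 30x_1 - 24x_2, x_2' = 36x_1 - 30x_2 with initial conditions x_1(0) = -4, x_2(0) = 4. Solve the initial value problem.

x_1(t) = -20e^(6t) + 16e^(-6t), x_2(t) = -20e^(6t) + 24e^(-6t)

Coefficient matrix A = [[30, -24], [36, -30]].
Characteristic polynomial det(A - λI) = λ^2 - 36 = 0.
Eigenvalues λ = -6, 6.
For λ=-6: (A-λI) row 1 is [36, -24], so an eigenvector is (2, 3).
For λ=6: (A-λI) row 1 is [24, -24], so an eigenvector is (-1, -1).
General solution: C_1e^(-6t)(2,3) + C_2e^(6t)(-1,-1).
Applying x_1(0)=-4, x_2(0)=4 gives C_1=8, C_2=20.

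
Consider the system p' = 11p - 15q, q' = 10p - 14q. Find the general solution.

p(t) = 3c_1e^(t) + c_2e^(-4t), q(t) = 2c_1e^(t) + c_2e^(-4t)

Coefficient matrix A = [[11, -15], [10, -14]].
Characteristic polynomial det(A - λI) = λ^2 + 3λ - 4 = 0.
Eigenvalues λ = 1, -4.
For λ=1: (A-λI) row 1 is [10, -15], so an eigenvector is (3, 2).
For λ=-4: (A-λI) row 1 is [15, -15], so an eigenvector is (1, 1).
General solution: c_1e^(t)(3,2) + c_2e^(-4t)(1,1).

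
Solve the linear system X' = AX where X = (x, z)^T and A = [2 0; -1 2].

x(t) = K_2e^(2t), z(t) = -K_1e^(2t) - K_2te^(2t) - 3K_2e^(2t)

Coefficient matrix A = [[2, 0], [-1, 2]].
Characteristic polynomial det(A - λI) = λ^2 - 4λ + 4 = 0.
Single eigenvalue λ = 2 with algebraic multiplicity 2.
Eigenvector v = (0,-1); generalized eigenvector w with (A-λI)w=v is (1,-3).
General solution: e^(2t)[K_1·v + K_2·(t·v + w)].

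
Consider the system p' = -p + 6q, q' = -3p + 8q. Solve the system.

Coefficient matrix A = [[-1, 6], [-3, 8]].
Characteristic polynomial det(A - λI) = λ^2 - 7λ + 10 = 0.
Eigenvalues λ = 2, 5.
For λ=2: (A-λI) row 1 is [-3, 6], so an eigenvector is (2, 1).
For λ=5: (A-λI) row 1 is [-6, 6], so an eigenvector is (1, 1).
General solution: C_1e^(2t)(2,1) + C_2e^(5t)(1,1).

p(t) = 2C_1e^(2t) + C_2e^(5t), q(t) = C_1e^(2t) + C_2e^(5t)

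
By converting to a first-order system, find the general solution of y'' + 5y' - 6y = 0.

Let x_1 = y, x_2 = y'. Then x_1' = x_2 and x_2' = 6x_1 - 5x_2.
A = [[0,1],[6,-5]]; det(A-λI) = λ^2 + 5λ - 6.
Eigenvalues λ = 1, -6 with eigenvectors (1,1), (1,-6).

y(t) = K_1e^(t) + K_2e^(-6t)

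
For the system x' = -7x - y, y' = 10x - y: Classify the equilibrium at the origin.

stable spiral

A = [[-7,-1],[10,-1]]; det(A-λI) = λ^2 + 8λ + 17.
λ = -4 ± i: negative real part.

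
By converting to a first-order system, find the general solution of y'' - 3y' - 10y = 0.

y(t) = C_1e^(-2t) + C_2e^(5t)

Let x_1 = y, x_2 = y'. Then x_1' = x_2 and x_2' = 10x_1 + 3x_2.
A = [[0,1],[10,3]]; det(A-λI) = λ^2 - 3λ - 10.
Eigenvalues λ = -2, 5 with eigenvectors (1,-2), (1,5).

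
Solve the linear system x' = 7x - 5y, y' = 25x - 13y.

Coefficient matrix A = [[7, -5], [25, -13]].
Characteristic polynomial det(A - λI) = λ^2 + 6λ + 34 = 0.
Eigenvalues λ = -3 ± 5i (complex conjugate pair).
For λ=-3+5i: an eigenvector is (0,1) - i(-1,-2) = (0 + i, 1 + 2i).
A real fundamental pair from Re and Im of e^((-3+5i)t)v: X_1 = e^(-3t)(cos(5t)·(0,1) + sin(5t)·(-1,-2)), X_2 = e^(-3t)(sin(5t)·(0,1) - cos(5t)·(-1,-2)).
General solution: C_1X_1 + C_2X_2.

x(t) = -C_1e^(-3t)sin(5t) + C_2e^(-3t)cos(5t), y(t) = -2C_1e^(-3t)sin(5t) + C_1e^(-3t)cos(5t) + C_2e^(-3t)sin(5t) + 2C_2e^(-3t)cos(5t)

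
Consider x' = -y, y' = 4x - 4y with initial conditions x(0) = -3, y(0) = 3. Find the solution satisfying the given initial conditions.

Coefficient matrix A = [[0, -1], [4, -4]].
Characteristic polynomial det(A - λI) = λ^2 + 4λ + 4 = 0.
Single eigenvalue λ = -2 with algebraic multiplicity 2.
Eigenvector v = (-1,-2); generalized eigenvector w with (A-λI)w=v is (1,3).
General solution: e^(-2t)[K_1·v + K_2·(t·v + w)].
Applying x(0)=-3, y(0)=3 gives K_1=12, K_2=9.

x(t) = -9te^(-2t) - 3e^(-2t), y(t) = -18te^(-2t) + 3e^(-2t)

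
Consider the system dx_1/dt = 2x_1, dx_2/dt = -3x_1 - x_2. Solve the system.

Coefficient matrix A = [[2, 0], [-3, -1]].
Characteristic polynomial det(A - λI) = λ^2 - λ - 2 = 0.
Eigenvalues λ = -1, 2.
For λ=-1: (A-λI) row 1 is [3, 0], so an eigenvector is (0, -1).
For λ=2: (A-λI) row 2 is [-3, -3], so an eigenvector is (1, -1).
General solution: c_1e^(-t)(0,-1) + c_2e^(2t)(1,-1).

x_1(t) = c_2e^(2t), x_2(t) = -c_1e^(-t) - c_2e^(2t)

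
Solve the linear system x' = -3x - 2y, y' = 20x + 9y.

Coefficient matrix A = [[-3, -2], [20, 9]].
Characteristic polynomial det(A - λI) = λ^2 - 6λ + 13 = 0.
Eigenvalues λ = 3 ± 2i (complex conjugate pair).
For λ=3+2i: an eigenvector is (0,1) - i(-1,3) = (0 + i, 1 - 3i).
A real fundamental pair from Re and Im of e^((3+2i)t)v: X_1 = e^(3t)(cos(2t)·(0,1) + sin(2t)·(-1,3)), X_2 = e^(3t)(sin(2t)·(0,1) - cos(2t)·(-1,3)).
General solution: C_1X_1 + C_2X_2.

x(t) = -C_1e^(3t)sin(2t) + C_2e^(3t)cos(2t), y(t) = 3C_1e^(3t)sin(2t) + C_1e^(3t)cos(2t) + C_2e^(3t)sin(2t) - 3C_2e^(3t)cos(2t)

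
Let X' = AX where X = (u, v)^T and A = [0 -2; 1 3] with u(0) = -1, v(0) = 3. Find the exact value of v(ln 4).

72

A = [[0,-2],[1,3]]; eigenvalues λ = 2, 1.
Eigenvectors: (-1,1) for λ=2, (2,-1) for λ=1.
From the initial condition, c_1 = 5, c_2 = 2.
v(ln 4) = (5)(4^2)(1) + (2)(4^1)(-1) = 72.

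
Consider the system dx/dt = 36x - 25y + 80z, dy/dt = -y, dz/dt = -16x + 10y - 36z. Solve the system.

x(t) = 5C_1e^(4t) + 5C_2e^(-t) - 2C_3e^(-4t), y(t) = C_2e^(-t), z(t) = -2C_1e^(4t) - 2C_2e^(-t) + C_3e^(-4t)

Coefficient matrix A = [[36, -25, 80], [0, -1, 0], [-16, 10, -36]].
det(A - λI) = 0 gives eigenvalues λ = 4, -1, -4.
For λ=4: eigenvector (5,0,-2).
For λ=-1: eigenvector (5,1,-2).
For λ=-4: eigenvector (-2,0,1).
General solution: C_1e^(4t)(5,0,-2) + C_2e^(-t)(5,1,-2) + C_3e^(-4t)(-2,0,1).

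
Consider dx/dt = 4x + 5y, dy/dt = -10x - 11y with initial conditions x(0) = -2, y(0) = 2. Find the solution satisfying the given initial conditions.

x(t) = -2e^(-t), y(t) = 2e^(-t)

Coefficient matrix A = [[4, 5], [-10, -11]].
Characteristic polynomial det(A - λI) = λ^2 + 7λ + 6 = 0.
Eigenvalues λ = -1, -6.
For λ=-1: (A-λI) row 1 is [5, 5], so an eigenvector is (1, -1).
For λ=-6: (A-λI) row 1 is [10, 5], so an eigenvector is (1, -2).
General solution: c_1e^(-t)(1,-1) + c_2e^(-6t)(1,-2).
Applying x(0)=-2, y(0)=2 gives c_1=-2, c_2=0.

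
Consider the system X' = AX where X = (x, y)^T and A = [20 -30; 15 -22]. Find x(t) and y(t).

Coefficient matrix A = [[20, -30], [15, -22]].
Characteristic polynomial det(A - λI) = λ^2 + 2λ + 10 = 0.
Eigenvalues λ = -1 ± 3i (complex conjugate pair).
For λ=-1+3i: an eigenvector is (-1,-1) - i(3,2) = (-1 - 3i, -1 - 2i).
A real fundamental pair from Re and Im of e^((-1+3i)t)v: X_1 = e^(-t)(cos(3t)·(-1,-1) + sin(3t)·(3,2)), X_2 = e^(-t)(sin(3t)·(-1,-1) - cos(3t)·(3,2)).
General solution: K_1X_1 + K_2X_2.

x(t) = 3K_1e^(-t)sin(3t) - K_1e^(-t)cos(3t) - K_2e^(-t)sin(3t) - 3K_2e^(-t)cos(3t), y(t) = 2K_1e^(-t)sin(3t) - K_1e^(-t)cos(3t) - K_2e^(-t)sin(3t) - 2K_2e^(-t)cos(3t)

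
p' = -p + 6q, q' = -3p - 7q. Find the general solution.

p(t) = -c_1e^(-4t)sin(3t) - c_1e^(-4t)cos(3t) - c_2e^(-4t)sin(3t) + c_2e^(-4t)cos(3t), q(t) = c_1e^(-4t)sin(3t) - c_2e^(-4t)cos(3t)

Coefficient matrix A = [[-1, 6], [-3, -7]].
Characteristic polynomial det(A - λI) = λ^2 + 8λ + 25 = 0.
Eigenvalues λ = -4 ± 3i (complex conjugate pair).
For λ=-4+3i: an eigenvector is (-1,0) - i(-1,1) = (-1 + i, 0 - i).
A real fundamental pair from Re and Im of e^((-4+3i)t)v: X_1 = e^(-4t)(cos(3t)·(-1,0) + sin(3t)·(-1,1)), X_2 = e^(-4t)(sin(3t)·(-1,0) - cos(3t)·(-1,1)).
General solution: c_1X_1 + c_2X_2.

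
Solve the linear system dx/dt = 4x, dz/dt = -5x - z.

Coefficient matrix A = [[4, 0], [-5, -1]].
Characteristic polynomial det(A - λI) = λ^2 - 3λ - 4 = 0.
Eigenvalues λ = 4, -1.
For λ=4: (A-λI) row 2 is [-5, -5], so an eigenvector is (-1, 1).
For λ=-1: (A-λI) row 1 is [5, 0], so an eigenvector is (0, 1).
General solution: K_1e^(4t)(-1,1) + K_2e^(-t)(0,1).

x(t) = -K_1e^(4t), z(t) = K_1e^(4t) + K_2e^(-t)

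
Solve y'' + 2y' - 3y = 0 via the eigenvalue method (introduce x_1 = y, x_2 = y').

Let x_1 = y, x_2 = y'. Then x_1' = x_2 and x_2' = 3x_1 - 2x_2.
A = [[0,1],[3,-2]]; det(A-λI) = λ^2 + 2λ - 3.
Eigenvalues λ = 1, -3 with eigenvectors (1,1), (1,-3).

y(t) = C_1e^(t) + C_2e^(-3t)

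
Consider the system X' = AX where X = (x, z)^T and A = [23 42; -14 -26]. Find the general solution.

Coefficient matrix A = [[23, 42], [-14, -26]].
Characteristic polynomial det(A - λI) = λ^2 + 3λ - 10 = 0.
Eigenvalues λ = 2, -5.
For λ=2: (A-λI) row 1 is [21, 42], so an eigenvector is (-2, 1).
For λ=-5: (A-λI) row 1 is [28, 42], so an eigenvector is (3, -2).
General solution: c_1e^(2t)(-2,1) + c_2e^(-5t)(3,-2).

x(t) = -2c_1e^(2t) + 3c_2e^(-5t), z(t) = c_1e^(2t) - 2c_2e^(-5t)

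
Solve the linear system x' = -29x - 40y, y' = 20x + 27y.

x(t) = 3C_1e^(-t)sin(4t) + C_1e^(-t)cos(4t) + C_2e^(-t)sin(4t) - 3C_2e^(-t)cos(4t), y(t) = -2C_1e^(-t)sin(4t) - C_1e^(-t)cos(4t) - C_2e^(-t)sin(4t) + 2C_2e^(-t)cos(4t)

Coefficient matrix A = [[-29, -40], [20, 27]].
Characteristic polynomial det(A - λI) = λ^2 + 2λ + 17 = 0.
Eigenvalues λ = -1 ± 4i (complex conjugate pair).
For λ=-1+4i: an eigenvector is (1,-1) - i(3,-2) = (1 - 3i, -1 + 2i).
A real fundamental pair from Re and Im of e^((-1+4i)t)v: X_1 = e^(-t)(cos(4t)·(1,-1) + sin(4t)·(3,-2)), X_2 = e^(-t)(sin(4t)·(1,-1) - cos(4t)·(3,-2)).
General solution: C_1X_1 + C_2X_2.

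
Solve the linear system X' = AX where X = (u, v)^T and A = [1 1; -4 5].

u(t) = -K_1e^(3t) - K_2te^(3t) + 2K_2e^(3t), v(t) = -2K_1e^(3t) - 2K_2te^(3t) + 3K_2e^(3t)

Coefficient matrix A = [[1, 1], [-4, 5]].
Characteristic polynomial det(A - λI) = λ^2 - 6λ + 9 = 0.
Single eigenvalue λ = 3 with algebraic multiplicity 2.
Eigenvector v = (-1,-2); generalized eigenvector w with (A-λI)w=v is (2,3).
General solution: e^(3t)[K_1·v + K_2·(t·v + w)].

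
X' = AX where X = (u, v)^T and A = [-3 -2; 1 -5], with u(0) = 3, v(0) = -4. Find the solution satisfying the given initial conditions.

u(t) = 11e^(-4t)sin(t) + 3e^(-4t)cos(t), v(t) = 7e^(-4t)sin(t) - 4e^(-4t)cos(t)

Coefficient matrix A = [[-3, -2], [1, -5]].
Characteristic polynomial det(A - λI) = λ^2 + 8λ + 17 = 0.
Eigenvalues λ = -4 ± i (complex conjugate pair).
For λ=-4+i: an eigenvector is (-1,-1) - i(1,0) = (-1 - i, -1).
A real fundamental pair from Re and Im of e^((-4+i)t)v: X_1 = e^(-4t)(cos(t)·(-1,-1) + sin(t)·(1,0)), X_2 = e^(-4t)(sin(t)·(-1,-1) - cos(t)·(1,0)).
General solution: c_1X_1 + c_2X_2.
Applying u(0)=3, v(0)=-4 gives c_1=4, c_2=-7.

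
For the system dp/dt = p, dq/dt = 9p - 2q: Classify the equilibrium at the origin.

A = [[1,0],[9,-2]]; det(A-λI) = λ^2 + λ - 2.
λ = 1, -2: opposite signs.

saddle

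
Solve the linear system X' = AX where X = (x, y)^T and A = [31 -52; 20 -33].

x(t) = 3C_1e^(-t)sin(4t) + 2C_1e^(-t)cos(4t) + 2C_2e^(-t)sin(4t) - 3C_2e^(-t)cos(4t), y(t) = 2C_1e^(-t)sin(4t) + C_1e^(-t)cos(4t) + C_2e^(-t)sin(4t) - 2C_2e^(-t)cos(4t)

Coefficient matrix A = [[31, -52], [20, -33]].
Characteristic polynomial det(A - λI) = λ^2 + 2λ + 17 = 0.
Eigenvalues λ = -1 ± 4i (complex conjugate pair).
For λ=-1+4i: an eigenvector is (2,1) - i(3,2) = (2 - 3i, 1 - 2i).
A real fundamental pair from Re and Im of e^((-1+4i)t)v: X_1 = e^(-t)(cos(4t)·(2,1) + sin(4t)·(3,2)), X_2 = e^(-t)(sin(4t)·(2,1) - cos(4t)·(3,2)).
General solution: C_1X_1 + C_2X_2.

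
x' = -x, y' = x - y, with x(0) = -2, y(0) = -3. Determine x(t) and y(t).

x(t) = -2e^(-t), y(t) = -2te^(-t) - 3e^(-t)

Coefficient matrix A = [[-1, 0], [1, -1]].
Characteristic polynomial det(A - λI) = λ^2 + 2λ + 1 = 0.
Single eigenvalue λ = -1 with algebraic multiplicity 2.
Eigenvector v = (0,-1); generalized eigenvector w with (A-λI)w=v is (-1,-3).
General solution: e^(-t)[c_1·v + c_2·(t·v + w)].
Applying x(0)=-2, y(0)=-3 gives c_1=-3, c_2=2.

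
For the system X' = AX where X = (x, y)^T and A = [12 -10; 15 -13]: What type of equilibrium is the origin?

A = [[12,-10],[15,-13]]; det(A-λI) = λ^2 + λ - 6.
λ = -3, 2: opposite signs.

saddle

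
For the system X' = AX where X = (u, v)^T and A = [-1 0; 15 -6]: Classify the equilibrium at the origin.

A = [[-1,0],[15,-6]]; det(A-λI) = λ^2 + 7λ + 6.
λ = -6, -1: both negative.

stable node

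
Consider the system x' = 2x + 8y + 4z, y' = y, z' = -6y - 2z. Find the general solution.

Coefficient matrix A = [[2, 8, 4], [0, 1, 0], [0, -6, -2]].
det(A - λI) = 0 gives eigenvalues λ = -2, 1, 2.
For λ=-2: eigenvector (-1,0,1).
For λ=1: eigenvector (0,1,-2).
For λ=2: eigenvector (1,0,0).
General solution: C_1e^(-2t)(-1,0,1) + C_2e^(t)(0,1,-2) + C_3e^(2t)(1,0,0).

x(t) = -C_1e^(-2t) + C_3e^(2t), y(t) = C_2e^(t), z(t) = C_1e^(-2t) - 2C_2e^(t)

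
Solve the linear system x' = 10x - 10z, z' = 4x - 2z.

x(t) = -2K_1e^(4t)sin(2t) + K_1e^(4t)cos(2t) + K_2e^(4t)sin(2t) + 2K_2e^(4t)cos(2t), z(t) = -K_1e^(4t)sin(2t) + K_1e^(4t)cos(2t) + K_2e^(4t)sin(2t) + K_2e^(4t)cos(2t)

Coefficient matrix A = [[10, -10], [4, -2]].
Characteristic polynomial det(A - λI) = λ^2 - 8λ + 20 = 0.
Eigenvalues λ = 4 ± 2i (complex conjugate pair).
For λ=4+2i: an eigenvector is (1,1) - i(-2,-1) = (1 + 2i, 1 + i).
A real fundamental pair from Re and Im of e^((4+2i)t)v: X_1 = e^(4t)(cos(2t)·(1,1) + sin(2t)·(-2,-1)), X_2 = e^(4t)(sin(2t)·(1,1) - cos(2t)·(-2,-1)).
General solution: K_1X_1 + K_2X_2.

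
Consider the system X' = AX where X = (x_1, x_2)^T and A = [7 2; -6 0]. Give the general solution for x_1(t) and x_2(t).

Coefficient matrix A = [[7, 2], [-6, 0]].
Characteristic polynomial det(A - λI) = λ^2 - 7λ + 12 = 0.
Eigenvalues λ = 3, 4.
For λ=3: (A-λI) row 1 is [4, 2], so an eigenvector is (-1, 2).
For λ=4: (A-λI) row 1 is [3, 2], so an eigenvector is (-2, 3).
General solution: K_1e^(3t)(-1,2) + K_2e^(4t)(-2,3).

x_1(t) = -K_1e^(3t) - 2K_2e^(4t), x_2(t) = 2K_1e^(3t) + 3K_2e^(4t)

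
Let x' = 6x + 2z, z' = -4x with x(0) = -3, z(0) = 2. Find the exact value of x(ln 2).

-60

A = [[6,2],[-4,0]]; eigenvalues λ = 2, 4.
Eigenvectors: (1,-2) for λ=2, (-1,1) for λ=4.
From the initial condition, c_1 = 1, c_2 = 4.
x(ln 2) = (1)(2^2)(1) + (4)(2^4)(-1) = -60.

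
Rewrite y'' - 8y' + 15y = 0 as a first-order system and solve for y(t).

Let x_1 = y, x_2 = y'. Then x_1' = x_2 and x_2' = -15x_1 + 8x_2.
A = [[0,1],[-15,8]]; det(A-λI) = λ^2 - 8λ + 15.
Eigenvalues λ = 5, 3 with eigenvectors (1,5), (1,3).

y(t) = C_1e^(5t) + C_2e^(3t)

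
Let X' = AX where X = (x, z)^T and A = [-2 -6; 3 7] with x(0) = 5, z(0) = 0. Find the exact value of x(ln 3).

A = [[-2,-6],[3,7]]; eigenvalues λ = 4, 1.
Eigenvectors: (-1,1) for λ=4, (-2,1) for λ=1.
From the initial condition, c_1 = 5, c_2 = -5.
x(ln 3) = (5)(3^4)(-1) + (-5)(3^1)(-2) = -375.

-375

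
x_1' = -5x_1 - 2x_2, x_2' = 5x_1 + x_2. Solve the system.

Coefficient matrix A = [[-5, -2], [5, 1]].
Characteristic polynomial det(A - λI) = λ^2 + 4λ + 5 = 0.
Eigenvalues λ = -2 ± i (complex conjugate pair).
For λ=-2+i: an eigenvector is (-1,2) - i(-1,1) = (-1 + i, 2 - i).
A real fundamental pair from Re and Im of e^((-2+i)t)v: X_1 = e^(-2t)(cos(t)·(-1,2) + sin(t)·(-1,1)), X_2 = e^(-2t)(sin(t)·(-1,2) - cos(t)·(-1,1)).
General solution: c_1X_1 + c_2X_2.

x_1(t) = -c_1e^(-2t)sin(t) - c_1e^(-2t)cos(t) - c_2e^(-2t)sin(t) + c_2e^(-2t)cos(t), x_2(t) = c_1e^(-2t)sin(t) + 2c_1e^(-2t)cos(t) + 2c_2e^(-2t)sin(t) - c_2e^(-2t)cos(t)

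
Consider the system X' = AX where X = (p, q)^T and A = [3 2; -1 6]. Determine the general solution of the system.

p(t) = -2c_1e^(4t) - c_2e^(5t), q(t) = -c_1e^(4t) - c_2e^(5t)

Coefficient matrix A = [[3, 2], [-1, 6]].
Characteristic polynomial det(A - λI) = λ^2 - 9λ + 20 = 0.
Eigenvalues λ = 4, 5.
For λ=4: (A-λI) row 1 is [-1, 2], so an eigenvector is (-2, -1).
For λ=5: (A-λI) row 1 is [-2, 2], so an eigenvector is (-1, -1).
General solution: c_1e^(4t)(-2,-1) + c_2e^(5t)(-1,-1).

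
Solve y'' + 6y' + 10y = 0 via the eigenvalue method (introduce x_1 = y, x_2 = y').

y(t) = K_1e^(-3t)cos(t) + K_2e^(-3t)sin(t)

Let x_1 = y, x_2 = y'. Then x_1' = x_2 and x_2' = -10x_1 - 6x_2.
A = [[0,1],[-10,-6]]; det(A-λI) = λ^2 + 6λ + 10.
Eigenvalues λ = -3 ± i.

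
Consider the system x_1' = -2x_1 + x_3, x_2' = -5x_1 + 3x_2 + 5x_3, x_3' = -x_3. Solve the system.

x_1(t) = K_2e^(-2t) + K_3e^(-t), x_2(t) = -K_1e^(3t) + K_2e^(-2t), x_3(t) = K_3e^(-t)

Coefficient matrix A = [[-2, 0, 1], [-5, 3, 5], [0, 0, -1]].
det(A - λI) = 0 gives eigenvalues λ = 3, -2, -1.
For λ=3: eigenvector (0,-1,0).
For λ=-2: eigenvector (1,1,0).
For λ=-1: eigenvector (1,0,1).
General solution: K_1e^(3t)(0,-1,0) + K_2e^(-2t)(1,1,0) + K_3e^(-t)(1,0,1).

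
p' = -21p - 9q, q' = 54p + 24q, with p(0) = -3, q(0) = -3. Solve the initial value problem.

p(t) = 9e^(6t) - 12e^(-3t), q(t) = -27e^(6t) + 24e^(-3t)

Coefficient matrix A = [[-21, -9], [54, 24]].
Characteristic polynomial det(A - λI) = λ^2 - 3λ - 18 = 0.
Eigenvalues λ = 6, -3.
For λ=6: (A-λI) row 1 is [-27, -9], so an eigenvector is (1, -3).
For λ=-3: (A-λI) row 1 is [-18, -9], so an eigenvector is (-1, 2).
General solution: K_1e^(6t)(1,-3) + K_2e^(-3t)(-1,2).
Applying p(0)=-3, q(0)=-3 gives K_1=9, K_2=12.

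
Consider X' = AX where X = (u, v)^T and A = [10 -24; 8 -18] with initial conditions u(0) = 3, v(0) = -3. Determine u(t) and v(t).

u(t) = 30e^(-2t) - 27e^(-6t), v(t) = 15e^(-2t) - 18e^(-6t)

Coefficient matrix A = [[10, -24], [8, -18]].
Characteristic polynomial det(A - λI) = λ^2 + 8λ + 12 = 0.
Eigenvalues λ = -6, -2.
For λ=-6: (A-λI) row 1 is [16, -24], so an eigenvector is (-3, -2).
For λ=-2: (A-λI) row 1 is [12, -24], so an eigenvector is (2, 1).
General solution: K_1e^(-6t)(-3,-2) + K_2e^(-2t)(2,1).
Applying u(0)=3, v(0)=-3 gives K_1=9, K_2=15.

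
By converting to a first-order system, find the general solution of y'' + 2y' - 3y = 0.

Let x_1 = y, x_2 = y'. Then x_1' = x_2 and x_2' = 3x_1 - 2x_2.
A = [[0,1],[3,-2]]; det(A-λI) = λ^2 + 2λ - 3.
Eigenvalues λ = -3, 1 with eigenvectors (1,-3), (1,1).

y(t) = c_1e^(-3t) + c_2e^(t)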